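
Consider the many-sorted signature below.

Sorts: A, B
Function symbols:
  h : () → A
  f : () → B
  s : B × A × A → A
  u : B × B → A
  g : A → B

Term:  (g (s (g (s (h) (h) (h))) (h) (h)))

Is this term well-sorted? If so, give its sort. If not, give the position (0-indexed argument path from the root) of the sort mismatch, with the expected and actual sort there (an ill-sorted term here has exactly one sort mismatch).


        (h) : A
        (h) : A
        (h) : A
      (s (h) (h) (h)) : ✗ arg 0 at [0, 0, 0, 0] has sort A, expected B
    (h) : A
    (h) : A

ill-sorted at position [0, 0, 0, 0]: expected B, got A


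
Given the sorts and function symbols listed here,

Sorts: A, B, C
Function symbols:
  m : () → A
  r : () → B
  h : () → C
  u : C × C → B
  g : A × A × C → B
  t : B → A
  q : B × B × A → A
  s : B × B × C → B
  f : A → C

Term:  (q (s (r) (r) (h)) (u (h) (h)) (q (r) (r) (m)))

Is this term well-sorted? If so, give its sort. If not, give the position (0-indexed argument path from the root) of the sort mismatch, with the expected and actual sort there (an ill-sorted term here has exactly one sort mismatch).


well-sorted; sort = A

    (r) : B
    (r) : B
    (h) : C
  (s (r) (r) (h)) : B
    (h) : C
    (h) : C
  (u (h) (h)) : B
    (r) : B
    (r) : B
    (m) : A
  (q (r) (r) (m)) : A
(q (s (r) (r) (h)) (u (h) (h)) (q (r) (r) (m))) : A


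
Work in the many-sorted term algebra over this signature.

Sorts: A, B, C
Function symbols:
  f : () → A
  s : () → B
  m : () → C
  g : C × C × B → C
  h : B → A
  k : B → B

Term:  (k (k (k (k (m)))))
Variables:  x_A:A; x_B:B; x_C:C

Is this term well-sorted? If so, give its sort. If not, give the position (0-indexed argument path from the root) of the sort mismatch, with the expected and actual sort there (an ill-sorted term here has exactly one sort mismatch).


ill-sorted at position [0, 0, 0, 0]: expected B, got C

        (m) : C
      (k (m)) : ✗ arg 0 at [0, 0, 0, 0] has sort C, expected B


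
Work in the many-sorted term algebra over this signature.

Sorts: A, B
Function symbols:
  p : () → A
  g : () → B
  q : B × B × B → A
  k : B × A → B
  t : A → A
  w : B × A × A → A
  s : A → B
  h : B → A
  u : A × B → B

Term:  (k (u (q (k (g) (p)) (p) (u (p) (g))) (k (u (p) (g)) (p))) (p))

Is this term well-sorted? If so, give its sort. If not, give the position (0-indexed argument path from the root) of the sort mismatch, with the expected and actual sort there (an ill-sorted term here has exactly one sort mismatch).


ill-sorted at position [0, 0, 1]: expected B, got A

        (g) : B
        (p) : A
      (k (g) (p)) : B
      (p) : A
        (p) : A
        (g) : B
      (u (p) (g)) : B
    (q (k (g) (p)) (p) (u (p) (g))) : ✗ arg 1 at [0, 0, 1] has sort A, expected B
        (p) : A
        (g) : B
      (u (p) (g)) : B
      (p) : A
    (k (u (p) (g)) (p)) : B
  (p) : A


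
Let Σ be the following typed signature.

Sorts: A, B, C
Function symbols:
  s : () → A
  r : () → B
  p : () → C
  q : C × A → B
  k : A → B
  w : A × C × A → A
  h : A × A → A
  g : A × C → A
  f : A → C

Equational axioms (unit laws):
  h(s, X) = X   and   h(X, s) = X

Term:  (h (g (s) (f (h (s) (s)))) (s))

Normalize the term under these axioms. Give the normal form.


1. (h (g (s) (f (h (s) (s)))) (s))  →  (g (s) (f (h (s) (s))))
2. (g (s) (f (h (s) (s))))  →  (g (s) (f (s)))

normal form = (g (s) (f (s)))


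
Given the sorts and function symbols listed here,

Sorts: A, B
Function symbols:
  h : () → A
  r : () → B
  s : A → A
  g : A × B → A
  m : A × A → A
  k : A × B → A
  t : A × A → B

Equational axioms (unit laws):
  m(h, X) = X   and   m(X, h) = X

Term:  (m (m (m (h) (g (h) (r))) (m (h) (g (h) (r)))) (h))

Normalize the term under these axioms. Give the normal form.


normal form = (m (g (h) (r)) (g (h) (r)))

1. (m (m (m (h) (g (h) (r))) (m (h) (g (h) (r)))) (h))  →  (m (m (h) (g (h) (r))) (m (h) (g (h) (r))))
2. (m (m (h) (g (h) (r))) (m (h) (g (h) (r))))  →  (m (g (h) (r)) (m (h) (g (h) (r))))
3. (m (g (h) (r)) (m (h) (g (h) (r))))  →  (m (g (h) (r)) (g (h) (r)))


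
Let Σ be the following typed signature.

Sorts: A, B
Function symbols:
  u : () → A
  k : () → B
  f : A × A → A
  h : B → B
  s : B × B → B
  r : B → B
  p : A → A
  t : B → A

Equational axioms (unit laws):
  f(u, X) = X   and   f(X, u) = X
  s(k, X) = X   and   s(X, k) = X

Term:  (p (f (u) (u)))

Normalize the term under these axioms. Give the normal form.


1. (p (f (u) (u)))  →  (p (u))

normal form = (p (u))


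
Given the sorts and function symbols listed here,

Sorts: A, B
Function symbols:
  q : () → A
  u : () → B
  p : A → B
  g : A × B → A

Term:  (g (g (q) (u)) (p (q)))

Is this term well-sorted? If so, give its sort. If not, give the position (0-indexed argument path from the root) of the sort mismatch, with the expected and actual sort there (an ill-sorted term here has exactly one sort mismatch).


    (q) : A
    (u) : B
  (g (q) (u)) : A
    (q) : A
  (p (q)) : B
(g (g (q) (u)) (p (q))) : A

well-sorted; sort = A


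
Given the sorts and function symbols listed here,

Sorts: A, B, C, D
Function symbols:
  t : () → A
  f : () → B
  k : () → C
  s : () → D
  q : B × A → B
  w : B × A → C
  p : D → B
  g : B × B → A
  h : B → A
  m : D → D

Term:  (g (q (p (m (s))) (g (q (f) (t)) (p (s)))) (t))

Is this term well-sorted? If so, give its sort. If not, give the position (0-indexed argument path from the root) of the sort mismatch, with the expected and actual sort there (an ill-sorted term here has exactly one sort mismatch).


        (s) : D
      (m (s)) : D
    (p (m (s))) : B
        (f) : B
        (t) : A
      (q (f) (t)) : B
        (s) : D
      (p (s)) : B
    (g (q (f) (t)) (p (s))) : A
  (q (p (m (s))) (g (q (f) (t)) (p (s)))) : B
  (t) : A
(g (q (p (m (s))) (g (q (f) (t)) (p (s)))) (t)) : ✗ arg 1 at [1] has sort A, expected B

ill-sorted at position [1]: expected B, got A


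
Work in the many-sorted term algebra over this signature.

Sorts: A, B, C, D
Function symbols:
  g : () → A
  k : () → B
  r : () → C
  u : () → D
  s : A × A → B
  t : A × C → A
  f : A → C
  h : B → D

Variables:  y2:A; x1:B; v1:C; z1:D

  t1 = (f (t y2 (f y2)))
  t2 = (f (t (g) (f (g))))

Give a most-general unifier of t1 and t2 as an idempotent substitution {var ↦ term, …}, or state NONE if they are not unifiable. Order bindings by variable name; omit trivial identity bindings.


{y2 ↦ (g)}


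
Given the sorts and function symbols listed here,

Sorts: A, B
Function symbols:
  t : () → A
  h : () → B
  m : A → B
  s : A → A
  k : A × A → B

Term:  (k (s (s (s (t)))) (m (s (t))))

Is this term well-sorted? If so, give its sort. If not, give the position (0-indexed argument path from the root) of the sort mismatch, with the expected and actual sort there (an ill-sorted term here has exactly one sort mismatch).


        (t) : A
      (s (t)) : A
    (s (s (t))) : A
  (s (s (s (t)))) : A
      (t) : A
    (s (t)) : A
  (m (s (t))) : B
(k (s (s (s (t)))) (m (s (t)))) : ✗ arg 1 at [1] has sort B, expected A

ill-sorted at position [1]: expected A, got B


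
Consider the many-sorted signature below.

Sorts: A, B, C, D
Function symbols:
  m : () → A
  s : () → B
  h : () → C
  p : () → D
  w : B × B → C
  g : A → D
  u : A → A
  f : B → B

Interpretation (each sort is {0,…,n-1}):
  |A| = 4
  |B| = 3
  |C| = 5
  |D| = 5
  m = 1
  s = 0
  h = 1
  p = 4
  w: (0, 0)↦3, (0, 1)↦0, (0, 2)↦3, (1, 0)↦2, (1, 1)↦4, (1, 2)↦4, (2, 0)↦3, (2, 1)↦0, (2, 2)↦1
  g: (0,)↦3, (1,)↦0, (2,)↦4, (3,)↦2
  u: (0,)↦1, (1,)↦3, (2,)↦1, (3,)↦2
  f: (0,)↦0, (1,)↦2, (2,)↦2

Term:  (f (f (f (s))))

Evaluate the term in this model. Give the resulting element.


  s = 0
  (f (s)) = f(0,) = 0
  (f (f (s))) = f(0,) = 0
  (f (f (f (s)))) = f(0,) = 0

value = 0


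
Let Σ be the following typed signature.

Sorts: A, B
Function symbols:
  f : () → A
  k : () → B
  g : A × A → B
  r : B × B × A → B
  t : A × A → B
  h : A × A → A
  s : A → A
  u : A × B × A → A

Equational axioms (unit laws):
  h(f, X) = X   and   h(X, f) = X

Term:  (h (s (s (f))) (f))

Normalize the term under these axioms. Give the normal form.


1. (h (s (s (f))) (f))  →  (s (s (f)))

normal form = (s (s (f)))


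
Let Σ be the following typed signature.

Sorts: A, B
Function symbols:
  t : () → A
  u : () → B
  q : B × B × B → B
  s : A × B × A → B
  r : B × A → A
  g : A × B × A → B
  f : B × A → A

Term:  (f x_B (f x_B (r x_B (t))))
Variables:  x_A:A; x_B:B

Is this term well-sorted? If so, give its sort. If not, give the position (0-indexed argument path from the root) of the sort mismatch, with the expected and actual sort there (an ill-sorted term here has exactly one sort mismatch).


  x_B : B
    x_B : B
      x_B : B
      (t) : A
    (r x_B (t)) : A
  (f x_B (r x_B (t))) : A
(f x_B (f x_B (r x_B (t)))) : A

well-sorted; sort = A


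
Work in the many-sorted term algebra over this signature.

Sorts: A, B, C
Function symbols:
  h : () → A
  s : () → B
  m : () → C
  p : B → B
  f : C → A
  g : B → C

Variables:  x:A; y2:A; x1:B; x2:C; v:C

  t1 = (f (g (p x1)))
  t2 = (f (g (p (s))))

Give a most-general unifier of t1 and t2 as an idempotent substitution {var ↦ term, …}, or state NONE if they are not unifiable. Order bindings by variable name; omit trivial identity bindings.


{x1 ↦ (s)}


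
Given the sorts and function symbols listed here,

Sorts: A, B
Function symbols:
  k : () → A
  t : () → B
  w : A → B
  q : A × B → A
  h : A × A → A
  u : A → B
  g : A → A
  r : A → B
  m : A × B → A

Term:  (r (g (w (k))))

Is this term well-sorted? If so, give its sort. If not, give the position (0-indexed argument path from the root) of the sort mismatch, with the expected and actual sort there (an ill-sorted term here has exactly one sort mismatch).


ill-sorted at position [0, 0]: expected A, got B

      (k) : A
    (w (k)) : B
  (g (w (k))) : ✗ arg 0 at [0, 0] has sort B, expected A


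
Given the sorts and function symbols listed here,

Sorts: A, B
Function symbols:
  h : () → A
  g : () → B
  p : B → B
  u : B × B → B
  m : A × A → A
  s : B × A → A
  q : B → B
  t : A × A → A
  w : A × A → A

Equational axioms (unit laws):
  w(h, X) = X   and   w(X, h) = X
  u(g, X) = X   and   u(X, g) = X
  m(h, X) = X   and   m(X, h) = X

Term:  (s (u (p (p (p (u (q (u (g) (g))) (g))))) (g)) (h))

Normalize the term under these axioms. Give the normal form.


normal form = (s (p (p (p (q (g))))) (h))

1. (s (u (p (p (p (u (q (u (g) (g))) (g))))) (g)) (h))  →  (s (p (p (p (u (q (u (g) (g))) (g))))) (h))
2. (s (p (p (p (u (q (u (g) (g))) (g))))) (h))  →  (s (p (p (p (q (u (g) (g)))))) (h))
3. (s (p (p (p (q (u (g) (g)))))) (h))  →  (s (p (p (p (q (g))))) (h))


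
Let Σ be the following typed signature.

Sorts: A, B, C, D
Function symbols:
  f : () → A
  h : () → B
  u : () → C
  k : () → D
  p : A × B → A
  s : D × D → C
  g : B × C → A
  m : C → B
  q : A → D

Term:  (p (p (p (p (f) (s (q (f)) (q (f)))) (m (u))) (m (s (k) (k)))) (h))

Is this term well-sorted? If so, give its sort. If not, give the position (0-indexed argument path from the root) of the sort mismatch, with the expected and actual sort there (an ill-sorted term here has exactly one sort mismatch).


        (f) : A
            (f) : A
          (q (f)) : D
            (f) : A
          (q (f)) : D
        (s (q (f)) (q (f))) : C
      (p (f) (s (q (f)) (q (f)))) : ✗ arg 1 at [0, 0, 0, 1] has sort C, expected B
        (u) : C
      (m (u)) : B
        (k) : D
        (k) : D
      (s (k) (k)) : C
    (m (s (k) (k))) : B
  (h) : B

ill-sorted at position [0, 0, 0, 1]: expected B, got C


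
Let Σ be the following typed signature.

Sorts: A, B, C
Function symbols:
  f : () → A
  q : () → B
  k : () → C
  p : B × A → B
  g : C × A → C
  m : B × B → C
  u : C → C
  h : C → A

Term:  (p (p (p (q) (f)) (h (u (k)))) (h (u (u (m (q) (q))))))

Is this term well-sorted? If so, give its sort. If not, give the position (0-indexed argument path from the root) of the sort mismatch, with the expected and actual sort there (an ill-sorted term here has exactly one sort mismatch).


      (q) : B
      (f) : A
    (p (q) (f)) : B
        (k) : C
      (u (k)) : C
    (h (u (k))) : A
  (p (p (q) (f)) (h (u (k)))) : B
          (q) : B
          (q) : B
        (m (q) (q)) : C
      (u (m (q) (q))) : C
    (u (u (m (q) (q)))) : C
  (h (u (u (m (q) (q))))) : A
(p (p (p (q) (f)) (h (u (k)))) (h (u (u (m (q) (q)))))) : B

well-sorted; sort = B


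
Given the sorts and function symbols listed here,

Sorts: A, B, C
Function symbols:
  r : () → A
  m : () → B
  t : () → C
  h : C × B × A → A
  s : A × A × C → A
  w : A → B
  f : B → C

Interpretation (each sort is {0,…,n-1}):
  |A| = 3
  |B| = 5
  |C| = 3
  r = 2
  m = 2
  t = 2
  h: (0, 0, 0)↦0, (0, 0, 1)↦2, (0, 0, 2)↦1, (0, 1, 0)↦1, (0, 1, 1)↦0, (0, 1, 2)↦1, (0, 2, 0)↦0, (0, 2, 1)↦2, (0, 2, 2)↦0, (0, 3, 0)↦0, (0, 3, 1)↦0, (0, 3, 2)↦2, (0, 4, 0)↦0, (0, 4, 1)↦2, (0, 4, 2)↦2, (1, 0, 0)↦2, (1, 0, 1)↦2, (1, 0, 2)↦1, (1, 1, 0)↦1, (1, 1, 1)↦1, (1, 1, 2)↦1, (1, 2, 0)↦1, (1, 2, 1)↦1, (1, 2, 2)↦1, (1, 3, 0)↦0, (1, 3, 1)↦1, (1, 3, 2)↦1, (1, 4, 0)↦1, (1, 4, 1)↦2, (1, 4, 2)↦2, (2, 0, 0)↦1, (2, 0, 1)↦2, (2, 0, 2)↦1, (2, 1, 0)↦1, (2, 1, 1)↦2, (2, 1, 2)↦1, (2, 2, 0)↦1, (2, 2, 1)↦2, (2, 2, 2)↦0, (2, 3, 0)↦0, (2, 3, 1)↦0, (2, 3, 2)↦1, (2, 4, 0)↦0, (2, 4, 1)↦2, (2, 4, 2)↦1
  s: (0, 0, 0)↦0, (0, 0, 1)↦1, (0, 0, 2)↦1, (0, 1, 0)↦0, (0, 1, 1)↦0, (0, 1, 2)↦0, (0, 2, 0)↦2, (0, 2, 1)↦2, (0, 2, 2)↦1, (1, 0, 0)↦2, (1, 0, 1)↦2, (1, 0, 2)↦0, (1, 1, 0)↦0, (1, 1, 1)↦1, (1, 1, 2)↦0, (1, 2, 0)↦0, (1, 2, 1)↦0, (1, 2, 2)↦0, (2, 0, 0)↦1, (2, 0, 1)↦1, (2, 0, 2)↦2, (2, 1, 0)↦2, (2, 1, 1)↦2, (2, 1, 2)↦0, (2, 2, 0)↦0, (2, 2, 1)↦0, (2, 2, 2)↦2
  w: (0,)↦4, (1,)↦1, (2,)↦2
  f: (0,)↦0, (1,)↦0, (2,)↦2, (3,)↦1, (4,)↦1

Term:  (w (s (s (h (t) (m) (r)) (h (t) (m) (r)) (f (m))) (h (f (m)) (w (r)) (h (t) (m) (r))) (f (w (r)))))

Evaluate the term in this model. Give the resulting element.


value = 4

  t = 2
  m = 2
  r = 2
  (h (t) (m) (r)) = h(2, 2, 2) = 0
  t = 2
  m = 2
  r = 2
  (h (t) (m) (r)) = h(2, 2, 2) = 0
  m = 2
  (f (m)) = f(2,) = 2
  (s (h (t) (m) (r)) (h (t) (m) (r)) (f (m))) = s(0, 0, 2) = 1
  m = 2
  (f (m)) = f(2,) = 2
  r = 2
  (w (r)) = w(2,) = 2
  t = 2
  m = 2
  r = 2
  (h (t) (m) (r)) = h(2, 2, 2) = 0
  (h (f (m)) (w (r)) (h (t) (m) (r))) = h(2, 2, 0) = 1
  r = 2
  (w (r)) = w(2,) = 2
  (f (w (r))) = f(2,) = 2
  (s (s (h (t) (m) (r)) (h (t) (m) (r)) (f (m))) (h (f (m)) (w (r)) (h (t) (m) (r))) (f (w (r)))) = s(1, 1, 2) = 0
  (w (s (s (h (t) (m) (r)) (h (t) (m) (r)) (f (m))) (h (f (m)) (w (r)) (h (t) (m) (r))) (f (w (r))))) = w(0,) = 4


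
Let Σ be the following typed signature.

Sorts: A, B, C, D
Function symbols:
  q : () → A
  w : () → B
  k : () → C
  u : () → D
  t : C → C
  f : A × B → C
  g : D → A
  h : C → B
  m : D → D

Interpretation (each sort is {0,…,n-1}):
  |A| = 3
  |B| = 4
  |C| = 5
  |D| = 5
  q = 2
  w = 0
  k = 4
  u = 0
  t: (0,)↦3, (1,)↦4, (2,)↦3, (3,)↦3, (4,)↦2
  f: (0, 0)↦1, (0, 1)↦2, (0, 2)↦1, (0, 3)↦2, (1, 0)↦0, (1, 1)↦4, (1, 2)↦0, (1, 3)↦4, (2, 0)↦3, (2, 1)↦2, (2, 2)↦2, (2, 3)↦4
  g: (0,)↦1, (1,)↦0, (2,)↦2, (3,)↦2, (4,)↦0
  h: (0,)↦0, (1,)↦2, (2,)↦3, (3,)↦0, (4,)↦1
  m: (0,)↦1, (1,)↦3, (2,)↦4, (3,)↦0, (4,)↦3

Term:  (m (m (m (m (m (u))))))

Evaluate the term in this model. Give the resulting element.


value = 3

  u = 0
  (m (u)) = m(0,) = 1
  (m (m (u))) = m(1,) = 3
  (m (m (m (u)))) = m(3,) = 0
  (m (m (m (m (u))))) = m(0,) = 1
  (m (m (m (m (m (u)))))) = m(1,) = 3


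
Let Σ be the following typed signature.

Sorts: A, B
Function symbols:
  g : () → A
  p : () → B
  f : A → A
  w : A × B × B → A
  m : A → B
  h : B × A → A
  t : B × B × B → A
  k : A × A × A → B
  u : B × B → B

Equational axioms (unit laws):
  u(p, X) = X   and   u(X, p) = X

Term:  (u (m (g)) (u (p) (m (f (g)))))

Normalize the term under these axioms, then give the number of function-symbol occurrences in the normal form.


size = 6

1. (u (m (g)) (u (p) (m (f (g)))))  →  (u (m (g)) (m (f (g))))
normal form: (u (m (g)) (m (f (g))))


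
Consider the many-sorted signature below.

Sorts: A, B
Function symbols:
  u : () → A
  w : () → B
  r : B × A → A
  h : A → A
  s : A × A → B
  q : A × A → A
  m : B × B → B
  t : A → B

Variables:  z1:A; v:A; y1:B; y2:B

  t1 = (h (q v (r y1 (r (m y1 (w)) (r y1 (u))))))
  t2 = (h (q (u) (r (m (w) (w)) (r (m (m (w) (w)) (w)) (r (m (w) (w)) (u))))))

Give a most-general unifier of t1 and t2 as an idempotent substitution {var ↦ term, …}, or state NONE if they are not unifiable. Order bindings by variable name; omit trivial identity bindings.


{v ↦ (u), y1 ↦ (m (w) (w))}


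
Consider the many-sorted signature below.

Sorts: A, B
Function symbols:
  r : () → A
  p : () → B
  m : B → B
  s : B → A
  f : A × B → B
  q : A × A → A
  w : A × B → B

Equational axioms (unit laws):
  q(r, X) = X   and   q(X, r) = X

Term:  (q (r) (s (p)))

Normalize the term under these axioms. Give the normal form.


1. (q (r) (s (p)))  →  (s (p))

normal form = (s (p))


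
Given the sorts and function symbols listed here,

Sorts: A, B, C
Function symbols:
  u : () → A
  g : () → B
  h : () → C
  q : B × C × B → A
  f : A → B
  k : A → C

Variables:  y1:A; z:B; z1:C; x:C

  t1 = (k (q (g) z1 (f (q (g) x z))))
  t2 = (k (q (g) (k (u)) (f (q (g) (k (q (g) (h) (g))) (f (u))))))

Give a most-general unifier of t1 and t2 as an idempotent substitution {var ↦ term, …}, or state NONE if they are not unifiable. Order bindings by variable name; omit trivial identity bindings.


{x ↦ (k (q (g) (h) (g))), z ↦ (f (u)), z1 ↦ (k (u))}


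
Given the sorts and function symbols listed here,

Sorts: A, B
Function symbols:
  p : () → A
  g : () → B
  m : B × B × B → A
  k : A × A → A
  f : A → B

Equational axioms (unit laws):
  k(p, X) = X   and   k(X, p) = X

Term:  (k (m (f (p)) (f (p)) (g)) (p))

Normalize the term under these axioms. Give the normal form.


1. (k (m (f (p)) (f (p)) (g)) (p))  →  (m (f (p)) (f (p)) (g))

normal form = (m (f (p)) (f (p)) (g))


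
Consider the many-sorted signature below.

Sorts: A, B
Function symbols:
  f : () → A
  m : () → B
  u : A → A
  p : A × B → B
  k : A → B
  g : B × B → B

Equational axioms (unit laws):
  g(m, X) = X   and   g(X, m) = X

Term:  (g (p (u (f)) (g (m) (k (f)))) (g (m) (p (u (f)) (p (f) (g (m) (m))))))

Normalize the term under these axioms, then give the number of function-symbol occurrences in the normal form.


1. (g (p (u (f)) (g (m) (k (f)))) (g (m) (p (u (f)) (p (f) (g (m) (m))))))  →  (g (p (u (f)) (k (f))) (g (m) (p (u (f)) (p (f) (g (m) (m))))))
2. (g (p (u (f)) (k (f))) (g (m) (p (u (f)) (p (f) (g (m) (m))))))  →  (g (p (u (f)) (k (f))) (p (u (f)) (p (f) (g (m) (m)))))
3. (g (p (u (f)) (k (f))) (p (u (f)) (p (f) (g (m) (m)))))  →  (g (p (u (f)) (k (f))) (p (u (f)) (p (f) (m))))
normal form: (g (p (u (f)) (k (f))) (p (u (f)) (p (f) (m))))

size = 12


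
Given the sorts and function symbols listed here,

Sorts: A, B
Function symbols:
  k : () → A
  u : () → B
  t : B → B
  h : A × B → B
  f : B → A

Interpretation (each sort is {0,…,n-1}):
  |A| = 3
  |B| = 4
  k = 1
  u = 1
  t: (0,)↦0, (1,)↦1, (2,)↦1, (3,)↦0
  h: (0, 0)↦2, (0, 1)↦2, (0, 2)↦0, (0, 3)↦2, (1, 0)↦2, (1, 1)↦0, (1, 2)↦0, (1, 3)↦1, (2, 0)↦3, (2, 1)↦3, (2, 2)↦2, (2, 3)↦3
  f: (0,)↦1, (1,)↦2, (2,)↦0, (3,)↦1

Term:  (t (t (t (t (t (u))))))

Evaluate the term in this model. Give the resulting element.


  u = 1
  (t (u)) = t(1,) = 1
  (t (t (u))) = t(1,) = 1
  (t (t (t (u)))) = t(1,) = 1
  (t (t (t (t (u))))) = t(1,) = 1
  (t (t (t (t (t (u)))))) = t(1,) = 1

value = 1


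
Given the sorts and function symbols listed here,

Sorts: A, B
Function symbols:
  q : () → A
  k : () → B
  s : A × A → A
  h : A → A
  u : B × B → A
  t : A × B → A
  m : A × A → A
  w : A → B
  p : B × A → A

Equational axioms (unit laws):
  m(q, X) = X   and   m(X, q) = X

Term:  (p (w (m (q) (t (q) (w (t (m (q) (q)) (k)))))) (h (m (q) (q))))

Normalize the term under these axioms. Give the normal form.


normal form = (p (w (t (q) (w (t (q) (k))))) (h (q)))

1. (p (w (m (q) (t (q) (w (t (m (q) (q)) (k)))))) (h (m (q) (q))))  →  (p (w (t (q) (w (t (m (q) (q)) (k))))) (h (m (q) (q))))
2. (p (w (t (q) (w (t (m (q) (q)) (k))))) (h (m (q) (q))))  →  (p (w (t (q) (w (t (q) (k))))) (h (m (q) (q))))
3. (p (w (t (q) (w (t (q) (k))))) (h (m (q) (q))))  →  (p (w (t (q) (w (t (q) (k))))) (h (q)))


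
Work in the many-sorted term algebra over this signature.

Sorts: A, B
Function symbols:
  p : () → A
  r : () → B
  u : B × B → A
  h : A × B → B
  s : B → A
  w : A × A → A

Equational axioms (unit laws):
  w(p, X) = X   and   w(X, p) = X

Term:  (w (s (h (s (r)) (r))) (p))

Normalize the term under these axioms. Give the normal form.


normal form = (s (h (s (r)) (r)))

1. (w (s (h (s (r)) (r))) (p))  →  (s (h (s (r)) (r)))


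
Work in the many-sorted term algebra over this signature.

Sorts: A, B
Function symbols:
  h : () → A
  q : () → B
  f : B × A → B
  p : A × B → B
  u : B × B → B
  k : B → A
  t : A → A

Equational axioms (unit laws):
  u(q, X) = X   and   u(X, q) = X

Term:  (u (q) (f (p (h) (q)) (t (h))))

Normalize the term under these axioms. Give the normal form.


normal form = (f (p (h) (q)) (t (h)))

1. (u (q) (f (p (h) (q)) (t (h))))  →  (f (p (h) (q)) (t (h)))


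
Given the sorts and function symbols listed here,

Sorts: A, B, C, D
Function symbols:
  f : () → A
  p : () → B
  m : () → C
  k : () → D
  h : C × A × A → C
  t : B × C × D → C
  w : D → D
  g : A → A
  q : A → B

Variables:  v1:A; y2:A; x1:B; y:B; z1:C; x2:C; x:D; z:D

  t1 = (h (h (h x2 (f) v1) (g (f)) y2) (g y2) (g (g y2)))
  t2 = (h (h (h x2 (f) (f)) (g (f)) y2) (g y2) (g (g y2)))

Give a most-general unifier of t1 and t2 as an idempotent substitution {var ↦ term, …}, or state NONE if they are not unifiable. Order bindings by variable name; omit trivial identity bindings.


{v1 ↦ (f)}


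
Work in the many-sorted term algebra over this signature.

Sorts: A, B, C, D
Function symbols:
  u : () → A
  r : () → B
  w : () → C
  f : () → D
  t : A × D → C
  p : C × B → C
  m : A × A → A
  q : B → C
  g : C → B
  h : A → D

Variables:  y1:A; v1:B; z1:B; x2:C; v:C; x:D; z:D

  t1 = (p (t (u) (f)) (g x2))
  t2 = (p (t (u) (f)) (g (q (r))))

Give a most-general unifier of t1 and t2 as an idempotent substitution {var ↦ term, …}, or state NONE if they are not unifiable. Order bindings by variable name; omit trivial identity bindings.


{x2 ↦ (q (r))}


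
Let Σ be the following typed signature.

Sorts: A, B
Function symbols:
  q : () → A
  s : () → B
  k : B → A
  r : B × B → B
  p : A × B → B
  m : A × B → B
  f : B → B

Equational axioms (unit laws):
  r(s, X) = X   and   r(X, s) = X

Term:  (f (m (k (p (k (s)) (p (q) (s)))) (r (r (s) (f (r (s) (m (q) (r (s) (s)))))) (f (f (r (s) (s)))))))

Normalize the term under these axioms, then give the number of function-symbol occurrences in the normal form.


1. (f (m (k (p (k (s)) (p (q) (s)))) (r (r (s) (f (r (s) (m (q) (r (s) (s)))))) (f (f (r (s) (s)))))))  →  (f (m (k (p (k (s)) (p (q) (s)))) (r (f (r (s) (m (q) (r (s) (s))))) (f (f (r (s) (s)))))))
2. (f (m (k (p (k (s)) (p (q) (s)))) (r (f (r (s) (m (q) (r (s) (s))))) (f (f (r (s) (s)))))))  →  (f (m (k (p (k (s)) (p (q) (s)))) (r (f (m (q) (r (s) (s)))) (f (f (r (s) (s)))))))
3. (f (m (k (p (k (s)) (p (q) (s)))) (r (f (m (q) (r (s) (s)))) (f (f (r (s) (s)))))))  →  (f (m (k (p (k (s)) (p (q) (s)))) (r (f (m (q) (s))) (f (f (r (s) (s)))))))
4. (f (m (k (p (k (s)) (p (q) (s)))) (r (f (m (q) (s))) (f (f (r (s) (s)))))))  →  (f (m (k (p (k (s)) (p (q) (s)))) (r (f (m (q) (s))) (f (f (s))))))
normal form: (f (m (k (p (k (s)) (p (q) (s)))) (r (f (m (q) (s))) (f (f (s))))))

size = 17


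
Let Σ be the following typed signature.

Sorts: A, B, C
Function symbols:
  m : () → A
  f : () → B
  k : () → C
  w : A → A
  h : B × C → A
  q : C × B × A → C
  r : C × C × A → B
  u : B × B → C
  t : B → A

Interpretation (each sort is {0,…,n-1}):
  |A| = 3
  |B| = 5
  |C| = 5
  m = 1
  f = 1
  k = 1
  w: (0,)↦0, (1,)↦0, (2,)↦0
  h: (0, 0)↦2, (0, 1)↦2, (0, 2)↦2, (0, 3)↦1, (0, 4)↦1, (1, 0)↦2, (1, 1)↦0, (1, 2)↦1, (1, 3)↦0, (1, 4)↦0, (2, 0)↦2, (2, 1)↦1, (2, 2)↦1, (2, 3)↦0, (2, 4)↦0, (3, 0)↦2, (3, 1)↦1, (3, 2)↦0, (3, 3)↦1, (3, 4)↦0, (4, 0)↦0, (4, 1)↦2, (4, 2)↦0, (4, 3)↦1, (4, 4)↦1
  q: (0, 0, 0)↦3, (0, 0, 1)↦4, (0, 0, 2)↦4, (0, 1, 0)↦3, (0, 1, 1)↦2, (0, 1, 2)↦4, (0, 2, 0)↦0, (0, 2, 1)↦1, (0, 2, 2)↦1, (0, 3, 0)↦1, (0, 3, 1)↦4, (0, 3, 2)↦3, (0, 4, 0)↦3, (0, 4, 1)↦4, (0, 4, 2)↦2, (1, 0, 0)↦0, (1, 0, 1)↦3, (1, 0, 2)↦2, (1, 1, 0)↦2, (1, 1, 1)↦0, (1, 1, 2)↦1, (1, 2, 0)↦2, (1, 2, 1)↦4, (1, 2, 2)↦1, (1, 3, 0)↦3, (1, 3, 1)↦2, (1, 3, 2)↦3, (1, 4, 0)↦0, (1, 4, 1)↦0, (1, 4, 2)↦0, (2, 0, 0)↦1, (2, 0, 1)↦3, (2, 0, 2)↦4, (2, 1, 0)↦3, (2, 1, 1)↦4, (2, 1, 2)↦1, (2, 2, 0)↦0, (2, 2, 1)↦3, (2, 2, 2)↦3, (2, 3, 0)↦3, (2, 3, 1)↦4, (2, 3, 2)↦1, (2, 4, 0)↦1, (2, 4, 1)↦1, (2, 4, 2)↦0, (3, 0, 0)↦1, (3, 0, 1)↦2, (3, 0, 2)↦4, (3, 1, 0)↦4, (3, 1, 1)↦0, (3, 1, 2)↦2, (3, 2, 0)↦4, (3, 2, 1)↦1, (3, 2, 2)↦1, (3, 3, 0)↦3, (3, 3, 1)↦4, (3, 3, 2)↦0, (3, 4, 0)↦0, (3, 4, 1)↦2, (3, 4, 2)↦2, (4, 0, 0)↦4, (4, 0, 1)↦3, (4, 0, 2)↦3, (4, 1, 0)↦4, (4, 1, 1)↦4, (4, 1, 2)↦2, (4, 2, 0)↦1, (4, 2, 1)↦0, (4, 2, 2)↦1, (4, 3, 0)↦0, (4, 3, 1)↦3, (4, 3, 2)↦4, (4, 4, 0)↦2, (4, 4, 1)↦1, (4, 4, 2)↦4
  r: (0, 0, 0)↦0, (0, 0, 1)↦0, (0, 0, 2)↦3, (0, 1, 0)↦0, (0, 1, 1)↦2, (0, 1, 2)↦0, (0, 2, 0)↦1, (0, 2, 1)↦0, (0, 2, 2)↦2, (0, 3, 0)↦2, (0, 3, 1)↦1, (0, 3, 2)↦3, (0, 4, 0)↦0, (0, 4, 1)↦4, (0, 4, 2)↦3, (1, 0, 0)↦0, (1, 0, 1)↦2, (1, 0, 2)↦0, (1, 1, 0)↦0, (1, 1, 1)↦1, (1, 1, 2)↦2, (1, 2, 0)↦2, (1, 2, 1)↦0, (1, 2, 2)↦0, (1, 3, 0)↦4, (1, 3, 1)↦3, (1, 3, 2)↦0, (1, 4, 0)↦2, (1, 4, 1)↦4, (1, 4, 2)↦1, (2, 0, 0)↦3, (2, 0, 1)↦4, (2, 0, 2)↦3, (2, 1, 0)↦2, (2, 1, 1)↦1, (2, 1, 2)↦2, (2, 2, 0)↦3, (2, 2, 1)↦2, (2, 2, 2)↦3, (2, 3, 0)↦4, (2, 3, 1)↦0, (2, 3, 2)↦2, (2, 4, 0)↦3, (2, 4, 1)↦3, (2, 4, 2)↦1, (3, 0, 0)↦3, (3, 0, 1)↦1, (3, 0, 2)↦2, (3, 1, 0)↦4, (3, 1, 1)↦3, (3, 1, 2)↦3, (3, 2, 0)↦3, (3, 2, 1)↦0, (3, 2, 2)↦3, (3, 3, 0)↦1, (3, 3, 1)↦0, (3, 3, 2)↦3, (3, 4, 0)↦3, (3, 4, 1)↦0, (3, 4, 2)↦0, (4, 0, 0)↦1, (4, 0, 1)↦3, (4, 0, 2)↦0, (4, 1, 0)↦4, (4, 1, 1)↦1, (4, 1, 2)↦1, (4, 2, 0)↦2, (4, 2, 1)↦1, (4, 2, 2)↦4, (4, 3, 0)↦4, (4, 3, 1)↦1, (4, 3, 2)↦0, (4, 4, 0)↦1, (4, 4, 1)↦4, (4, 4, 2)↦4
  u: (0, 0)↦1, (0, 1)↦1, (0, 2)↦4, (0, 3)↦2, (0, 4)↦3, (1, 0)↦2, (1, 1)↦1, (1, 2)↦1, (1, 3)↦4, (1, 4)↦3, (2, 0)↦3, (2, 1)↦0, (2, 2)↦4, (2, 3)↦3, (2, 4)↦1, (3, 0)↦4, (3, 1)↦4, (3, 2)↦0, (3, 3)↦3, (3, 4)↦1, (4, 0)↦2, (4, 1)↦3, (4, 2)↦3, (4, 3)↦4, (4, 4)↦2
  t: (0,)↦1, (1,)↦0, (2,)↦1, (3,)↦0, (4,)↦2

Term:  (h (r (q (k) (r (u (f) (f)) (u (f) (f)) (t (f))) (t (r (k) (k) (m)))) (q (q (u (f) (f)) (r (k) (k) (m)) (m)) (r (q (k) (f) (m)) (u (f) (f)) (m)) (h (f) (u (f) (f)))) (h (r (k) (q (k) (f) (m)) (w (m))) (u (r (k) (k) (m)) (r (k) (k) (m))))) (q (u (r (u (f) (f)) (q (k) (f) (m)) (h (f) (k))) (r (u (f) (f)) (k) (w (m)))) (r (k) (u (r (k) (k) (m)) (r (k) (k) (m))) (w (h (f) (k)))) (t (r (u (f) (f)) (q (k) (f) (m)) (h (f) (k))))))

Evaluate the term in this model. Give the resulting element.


value = 1

  k = 1
  f = 1
  f = 1
  (u (f) (f)) = u(1, 1) = 1
  f = 1
  f = 1
  (u (f) (f)) = u(1, 1) = 1
  f = 1
  (t (f)) = t(1,) = 0
  (r (u (f) (f)) (u (f) (f)) (t (f))) = r(1, 1, 0) = 0
  k = 1
  k = 1
  m = 1
  (r (k) (k) (m)) = r(1, 1, 1) = 1
  (t (r (k) (k) (m))) = t(1,) = 0
  (q (k) (r (u (f) (f)) (u (f) (f)) (t (f))) (t (r (k) (k) (m)))) = q(1, 0, 0) = 0
  f = 1
  f = 1
  (u (f) (f)) = u(1, 1) = 1
  k = 1
  k = 1
  m = 1
  (r (k) (k) (m)) = r(1, 1, 1) = 1
  m = 1
  (q (u (f) (f)) (r (k) (k) (m)) (m)) = q(1, 1, 1) = 0
  k = 1
  f = 1
  m = 1
  (q (k) (f) (m)) = q(1, 1, 1) = 0
  f = 1
  f = 1
  (u (f) (f)) = u(1, 1) = 1
  m = 1
  (r (q (k) (f) (m)) (u (f) (f)) (m)) = r(0, 1, 1) = 2
  f = 1
  f = 1
  f = 1
  (u (f) (f)) = u(1, 1) = 1
  (h (f) (u (f) (f))) = h(1, 1) = 0
  (q (q (u (f) (f)) (r (k) (k) (m)) (m)) (r (q (k) (f) (m)) (u (f) (f)) (m)) (h (f) (u (f) (f)))) = q(0, 2, 0) = 0
  k = 1
  k = 1
  f = 1
  m = 1
  (q (k) (f) (m)) = q(1, 1, 1) = 0
  m = 1
  (w (m)) = w(1,) = 0
  (r (k) (q (k) (f) (m)) (w (m))) = r(1, 0, 0) = 0
  k = 1
  k = 1
  m = 1
  (r (k) (k) (m)) = r(1, 1, 1) = 1
  k = 1
  k = 1
  m = 1
  (r (k) (k) (m)) = r(1, 1, 1) = 1
  (u (r (k) (k) (m)) (r (k) (k) (m))) = u(1, 1) = 1
  (h (r (k) (q (k) (f) (m)) (w (m))) (u (r (k) (k) (m)) (r (k) (k) (m)))) = h(0, 1) = 2
  (r (q (k) (r (u (f) (f)) (u (f) (f)) (t (f))) (t (r (k) (k) (m)))) (q (q (u (f) (f)) (r (k) (k) (m)) (m)) (r (q (k) (f) (m)) (u (f) (f)) (m)) (h (f) (u (f) (f)))) (h (r (k) (q (k) (f) (m)) (w (m))) (u (r (k) (k) (m)) (r (k) (k) (m))))) = r(0, 0, 2) = 3
  f = 1
  f = 1
  (u (f) (f)) = u(1, 1) = 1
  k = 1
  f = 1
  m = 1
  (q (k) (f) (m)) = q(1, 1, 1) = 0
  f = 1
  k = 1
  (h (f) (k)) = h(1, 1) = 0
  (r (u (f) (f)) (q (k) (f) (m)) (h (f) (k))) = r(1, 0, 0) = 0
  f = 1
  f = 1
  (u (f) (f)) = u(1, 1) = 1
  k = 1
  m = 1
  (w (m)) = w(1,) = 0
  (r (u (f) (f)) (k) (w (m))) = r(1, 1, 0) = 0
  (u (r (u (f) (f)) (q (k) (f) (m)) (h (f) (k))) (r (u (f) (f)) (k) (w (m)))) = u(0, 0) = 1
  k = 1
  k = 1
  k = 1
  m = 1
  (r (k) (k) (m)) = r(1, 1, 1) = 1
  k = 1
  k = 1
  m = 1
  (r (k) (k) (m)) = r(1, 1, 1) = 1
  (u (r (k) (k) (m)) (r (k) (k) (m))) = u(1, 1) = 1
  f = 1
  k = 1
  (h (f) (k)) = h(1, 1) = 0
  (w (h (f) (k))) = w(0,) = 0
  (r (k) (u (r (k) (k) (m)) (r (k) (k) (m))) (w (h (f) (k)))) = r(1, 1, 0) = 0
  f = 1
  f = 1
  (u (f) (f)) = u(1, 1) = 1
  k = 1
  f = 1
  m = 1
  (q (k) (f) (m)) = q(1, 1, 1) = 0
  f = 1
  k = 1
  (h (f) (k)) = h(1, 1) = 0
  (r (u (f) (f)) (q (k) (f) (m)) (h (f) (k))) = r(1, 0, 0) = 0
  (t (r (u (f) (f)) (q (k) (f) (m)) (h (f) (k)))) = t(0,) = 1
  (q (u (r (u (f) (f)) (q (k) (f) (m)) (h (f) (k))) (r (u (f) (f)) (k) (w (m)))) (r (k) (u (r (k) (k) (m)) (r (k) (k) (m))) (w (h (f) (k)))) (t (r (u (f) (f)) (q (k) (f) (m)) (h (f) (k))))) = q(1, 0, 1) = 3
  (h (r (q (k) (r (u (f) (f)) (u (f) (f)) (t (f))) (t (r (k) (k) (m)))) (q (q (u (f) (f)) (r (k) (k) (m)) (m)) (r (q (k) (f) (m)) (u (f) (f)) (m)) (h (f) (u (f) (f)))) (h (r (k) (q (k) (f) (m)) (w (m))) (u (r (k) (k) (m)) (r (k) (k) (m))))) (q (u (r (u (f) (f)) (q (k) (f) (m)) (h (f) (k))) (r (u (f) (f)) (k) (w (m)))) (r (k) (u (r (k) (k) (m)) (r (k) (k) (m))) (w (h (f) (k)))) (t (r (u (f) (f)) (q (k) (f) (m)) (h (f) (k)))))) = h(3, 3) = 1


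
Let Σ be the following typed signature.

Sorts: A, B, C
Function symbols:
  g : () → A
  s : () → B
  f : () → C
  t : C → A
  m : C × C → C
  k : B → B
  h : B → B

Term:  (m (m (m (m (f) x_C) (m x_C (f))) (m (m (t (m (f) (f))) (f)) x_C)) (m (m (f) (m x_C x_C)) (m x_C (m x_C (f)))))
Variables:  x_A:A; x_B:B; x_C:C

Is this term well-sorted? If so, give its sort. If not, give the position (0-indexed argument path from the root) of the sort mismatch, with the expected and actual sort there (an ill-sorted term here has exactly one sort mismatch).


        (f) : C
        x_C : C
      (m (f) x_C) : C
        x_C : C
        (f) : C
      (m x_C (f)) : C
    (m (m (f) x_C) (m x_C (f))) : C
            (f) : C
            (f) : C
          (m (f) (f)) : C
        (t (m (f) (f))) : A
        (f) : C
      (m (t (m (f) (f))) (f)) : ✗ arg 0 at [0, 1, 0, 0] has sort A, expected C
      x_C : C
      (f) : C
        x_C : C
        x_C : C
      (m x_C x_C) : C
    (m (f) (m x_C x_C)) : C
      x_C : C
        x_C : C
        (f) : C
      (m x_C (f)) : C
    (m x_C (m x_C (f))) : C
  (m (m (f) (m x_C x_C)) (m x_C (m x_C (f)))) : C

ill-sorted at position [0, 1, 0, 0]: expected C, got A


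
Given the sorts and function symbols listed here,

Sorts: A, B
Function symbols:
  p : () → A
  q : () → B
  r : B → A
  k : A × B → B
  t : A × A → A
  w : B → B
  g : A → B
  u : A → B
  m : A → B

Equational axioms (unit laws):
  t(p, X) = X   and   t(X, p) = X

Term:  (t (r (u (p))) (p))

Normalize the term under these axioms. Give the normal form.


1. (t (r (u (p))) (p))  →  (r (u (p)))

normal form = (r (u (p)))


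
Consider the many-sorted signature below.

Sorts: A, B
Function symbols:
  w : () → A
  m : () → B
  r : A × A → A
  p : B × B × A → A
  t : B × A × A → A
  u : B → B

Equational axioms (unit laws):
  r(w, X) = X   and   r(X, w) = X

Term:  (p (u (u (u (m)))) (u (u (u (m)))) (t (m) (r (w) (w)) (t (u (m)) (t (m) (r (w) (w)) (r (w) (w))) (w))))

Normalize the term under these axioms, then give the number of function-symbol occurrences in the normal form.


1. (p (u (u (u (m)))) (u (u (u (m)))) (t (m) (r (w) (w)) (t (u (m)) (t (m) (r (w) (w)) (r (w) (w))) (w))))  →  (p (u (u (u (m)))) (u (u (u (m)))) (t (m) (w) (t (u (m)) (t (m) (r (w) (w)) (r (w) (w))) (w))))
2. (p (u (u (u (m)))) (u (u (u (m)))) (t (m) (w) (t (u (m)) (t (m) (r (w) (w)) (r (w) (w))) (w))))  →  (p (u (u (u (m)))) (u (u (u (m)))) (t (m) (w) (t (u (m)) (t (m) (w) (r (w) (w))) (w))))
3. (p (u (u (u (m)))) (u (u (u (m)))) (t (m) (w) (t (u (m)) (t (m) (w) (r (w) (w))) (w))))  →  (p (u (u (u (m)))) (u (u (u (m)))) (t (m) (w) (t (u (m)) (t (m) (w) (w)) (w))))
normal form: (p (u (u (u (m)))) (u (u (u (m)))) (t (m) (w) (t (u (m)) (t (m) (w) (w)) (w))))

size = 20


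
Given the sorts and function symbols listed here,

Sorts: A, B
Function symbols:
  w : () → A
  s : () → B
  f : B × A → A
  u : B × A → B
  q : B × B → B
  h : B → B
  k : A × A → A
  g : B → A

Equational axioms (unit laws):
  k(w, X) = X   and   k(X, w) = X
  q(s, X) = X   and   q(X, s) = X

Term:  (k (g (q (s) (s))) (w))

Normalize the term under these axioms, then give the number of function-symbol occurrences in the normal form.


size = 2

1. (k (g (q (s) (s))) (w))  →  (g (q (s) (s)))
2. (g (q (s) (s)))  →  (g (s))
normal form: (g (s))


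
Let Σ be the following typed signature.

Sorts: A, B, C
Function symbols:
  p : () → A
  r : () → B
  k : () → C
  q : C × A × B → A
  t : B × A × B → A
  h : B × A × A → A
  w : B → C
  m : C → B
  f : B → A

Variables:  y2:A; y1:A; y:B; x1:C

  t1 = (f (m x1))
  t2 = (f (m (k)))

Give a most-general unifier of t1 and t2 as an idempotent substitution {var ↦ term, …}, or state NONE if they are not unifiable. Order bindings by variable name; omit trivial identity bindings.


{x1 ↦ (k)}


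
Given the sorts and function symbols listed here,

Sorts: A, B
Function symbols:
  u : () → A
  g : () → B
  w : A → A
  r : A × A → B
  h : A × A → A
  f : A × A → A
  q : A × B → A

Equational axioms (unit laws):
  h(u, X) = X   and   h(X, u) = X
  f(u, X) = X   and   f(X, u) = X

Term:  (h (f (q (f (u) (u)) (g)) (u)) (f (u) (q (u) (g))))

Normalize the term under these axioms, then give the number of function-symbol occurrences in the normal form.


1. (h (f (q (f (u) (u)) (g)) (u)) (f (u) (q (u) (g))))  →  (h (q (f (u) (u)) (g)) (f (u) (q (u) (g))))
2. (h (q (f (u) (u)) (g)) (f (u) (q (u) (g))))  →  (h (q (u) (g)) (f (u) (q (u) (g))))
3. (h (q (u) (g)) (f (u) (q (u) (g))))  →  (h (q (u) (g)) (q (u) (g)))
normal form: (h (q (u) (g)) (q (u) (g)))

size = 7


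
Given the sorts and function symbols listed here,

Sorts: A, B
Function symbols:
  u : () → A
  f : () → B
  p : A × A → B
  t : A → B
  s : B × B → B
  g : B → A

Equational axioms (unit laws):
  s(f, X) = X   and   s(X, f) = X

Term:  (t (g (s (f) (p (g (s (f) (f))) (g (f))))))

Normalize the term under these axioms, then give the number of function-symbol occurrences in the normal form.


1. (t (g (s (f) (p (g (s (f) (f))) (g (f))))))  →  (t (g (p (g (s (f) (f))) (g (f)))))
2. (t (g (p (g (s (f) (f))) (g (f)))))  →  (t (g (p (g (f)) (g (f)))))
normal form: (t (g (p (g (f)) (g (f)))))

size = 7


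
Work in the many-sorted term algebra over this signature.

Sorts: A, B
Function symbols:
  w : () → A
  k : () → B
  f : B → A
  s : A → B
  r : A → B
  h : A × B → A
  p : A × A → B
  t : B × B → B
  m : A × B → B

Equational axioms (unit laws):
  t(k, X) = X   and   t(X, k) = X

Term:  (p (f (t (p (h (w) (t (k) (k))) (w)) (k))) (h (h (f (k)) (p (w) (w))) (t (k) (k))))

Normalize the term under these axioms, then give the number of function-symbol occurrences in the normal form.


1. (p (f (t (p (h (w) (t (k) (k))) (w)) (k))) (h (h (f (k)) (p (w) (w))) (t (k) (k))))  →  (p (f (p (h (w) (t (k) (k))) (w))) (h (h (f (k)) (p (w) (w))) (t (k) (k))))
2. (p (f (p (h (w) (t (k) (k))) (w))) (h (h (f (k)) (p (w) (w))) (t (k) (k))))  →  (p (f (p (h (w) (k)) (w))) (h (h (f (k)) (p (w) (w))) (t (k) (k))))
3. (p (f (p (h (w) (k)) (w))) (h (h (f (k)) (p (w) (w))) (t (k) (k))))  →  (p (f (p (h (w) (k)) (w))) (h (h (f (k)) (p (w) (w))) (k)))
normal form: (p (f (p (h (w) (k)) (w))) (h (h (f (k)) (p (w) (w))) (k)))

size = 15


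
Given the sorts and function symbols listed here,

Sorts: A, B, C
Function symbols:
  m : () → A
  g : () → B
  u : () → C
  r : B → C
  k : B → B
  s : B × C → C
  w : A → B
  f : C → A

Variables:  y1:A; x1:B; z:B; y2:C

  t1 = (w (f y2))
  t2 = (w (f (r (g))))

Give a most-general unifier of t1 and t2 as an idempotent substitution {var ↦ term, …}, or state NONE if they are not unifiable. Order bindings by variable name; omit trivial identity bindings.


{y2 ↦ (r (g))}


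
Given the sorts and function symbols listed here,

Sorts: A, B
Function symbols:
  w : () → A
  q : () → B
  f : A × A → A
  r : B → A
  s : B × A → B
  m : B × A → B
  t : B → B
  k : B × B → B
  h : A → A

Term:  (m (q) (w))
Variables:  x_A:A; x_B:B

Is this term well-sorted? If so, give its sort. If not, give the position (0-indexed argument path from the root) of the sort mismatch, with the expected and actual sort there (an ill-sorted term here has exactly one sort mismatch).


well-sorted; sort = B

  (q) : B
  (w) : A
(m (q) (w)) : B


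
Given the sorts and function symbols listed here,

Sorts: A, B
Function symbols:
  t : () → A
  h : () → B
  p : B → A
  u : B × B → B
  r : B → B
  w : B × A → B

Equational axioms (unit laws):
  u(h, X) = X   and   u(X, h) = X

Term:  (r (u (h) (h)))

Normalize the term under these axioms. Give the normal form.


normal form = (r (h))

1. (r (u (h) (h)))  →  (r (h))


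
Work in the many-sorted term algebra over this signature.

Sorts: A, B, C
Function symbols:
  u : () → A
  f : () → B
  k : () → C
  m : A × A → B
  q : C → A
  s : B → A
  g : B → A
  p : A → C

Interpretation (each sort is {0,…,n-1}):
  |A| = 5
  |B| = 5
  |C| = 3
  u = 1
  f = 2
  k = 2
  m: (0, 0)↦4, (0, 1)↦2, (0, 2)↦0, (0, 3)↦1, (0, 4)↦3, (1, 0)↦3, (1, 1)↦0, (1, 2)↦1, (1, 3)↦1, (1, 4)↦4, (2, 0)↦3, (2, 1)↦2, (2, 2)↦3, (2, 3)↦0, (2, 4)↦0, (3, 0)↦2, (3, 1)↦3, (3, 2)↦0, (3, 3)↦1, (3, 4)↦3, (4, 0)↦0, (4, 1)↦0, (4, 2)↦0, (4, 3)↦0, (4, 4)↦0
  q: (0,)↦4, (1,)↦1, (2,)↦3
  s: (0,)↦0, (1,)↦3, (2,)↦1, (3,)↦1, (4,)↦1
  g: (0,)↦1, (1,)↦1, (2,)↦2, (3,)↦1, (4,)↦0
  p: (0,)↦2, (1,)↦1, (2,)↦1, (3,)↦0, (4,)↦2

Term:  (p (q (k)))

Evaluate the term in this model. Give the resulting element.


value = 0

  k = 2
  (q (k)) = q(2,) = 3
  (p (q (k))) = p(3,) = 0
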